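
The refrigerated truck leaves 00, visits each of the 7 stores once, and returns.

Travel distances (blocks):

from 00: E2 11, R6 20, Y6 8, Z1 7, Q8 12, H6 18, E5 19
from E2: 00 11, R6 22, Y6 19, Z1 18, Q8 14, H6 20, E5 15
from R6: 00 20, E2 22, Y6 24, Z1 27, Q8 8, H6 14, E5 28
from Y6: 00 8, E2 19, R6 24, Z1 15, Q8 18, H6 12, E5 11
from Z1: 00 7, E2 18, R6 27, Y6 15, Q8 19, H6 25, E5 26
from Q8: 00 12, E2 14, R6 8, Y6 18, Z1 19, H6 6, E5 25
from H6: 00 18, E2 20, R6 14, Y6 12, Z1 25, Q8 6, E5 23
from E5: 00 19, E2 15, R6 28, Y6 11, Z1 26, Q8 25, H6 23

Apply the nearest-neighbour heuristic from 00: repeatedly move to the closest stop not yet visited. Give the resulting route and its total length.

00 → [Z1:7 / Y6:8 / E2:11 / Q8:12 / H6:18 / E5:19 / R6:20] → Z1 (7)
Z1 → [Y6:15 / E2:18 / Q8:19 / H6:25 / E5:26 / R6:27] → Y6 (15)
Y6 → [E5:11 / H6:12 / Q8:18 / E2:19 / R6:24] → E5 (11)
E5 → [E2:15 / H6:23 / Q8:25 / R6:28] → E2 (15)
E2 → [Q8:14 / H6:20 / R6:22] → Q8 (14)
Q8 → [H6:6 / R6:8] → H6 (6)
H6 → [R6:14] → R6 (14)
Return R6→00: 20.
Total = 7 + 15 + 11 + 15 + 14 + 6 + 14 + 20 = 102.

Nearest-neighbour total = 102 blocks; route 00 → Z1 → Y6 → E5 → E2 → Q8 → H6 → R6 → 00.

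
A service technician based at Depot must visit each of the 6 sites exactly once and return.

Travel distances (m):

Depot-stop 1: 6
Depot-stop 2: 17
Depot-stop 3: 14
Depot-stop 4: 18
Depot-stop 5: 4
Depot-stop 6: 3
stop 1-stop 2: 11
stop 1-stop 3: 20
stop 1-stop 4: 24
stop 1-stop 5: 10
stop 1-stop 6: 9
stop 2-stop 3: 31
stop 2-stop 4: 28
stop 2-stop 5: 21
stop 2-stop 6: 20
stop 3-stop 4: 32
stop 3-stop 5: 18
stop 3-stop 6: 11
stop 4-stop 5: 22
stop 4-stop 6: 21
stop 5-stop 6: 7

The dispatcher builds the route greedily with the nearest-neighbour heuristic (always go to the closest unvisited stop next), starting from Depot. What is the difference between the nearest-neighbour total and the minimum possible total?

From Depot: stop 6=3, stop 5=4, stop 1=6, stop 3=14, stop 2=17, stop 4=18 → choose stop 6 (3).
From stop 6: stop 5=7, stop 1=9, stop 3=11, stop 2=20, stop 4=21 → choose stop 5 (7).
From stop 5: stop 1=10, stop 3=18, stop 2=21, stop 4=22 → choose stop 1 (10).
From stop 1: stop 2=11, stop 3=20, stop 4=24 → choose stop 2 (11).
From stop 2: stop 4=28, stop 3=31 → choose stop 4 (28).
From stop 4: stop 3=32 → choose stop 3 (32).
NN route Depot → stop 6 → stop 5 → stop 1 → stop 2 → stop 4 → stop 3 → Depot costs 105.
Optimal: Depot → stop 1 → stop 2 → stop 4 → stop 3 → stop 6 → stop 5 → Depot costs 99 (by enumerating all 360 distinct tours).
Excess = 105 − 99 = 6.

6 m longer than the optimal tour.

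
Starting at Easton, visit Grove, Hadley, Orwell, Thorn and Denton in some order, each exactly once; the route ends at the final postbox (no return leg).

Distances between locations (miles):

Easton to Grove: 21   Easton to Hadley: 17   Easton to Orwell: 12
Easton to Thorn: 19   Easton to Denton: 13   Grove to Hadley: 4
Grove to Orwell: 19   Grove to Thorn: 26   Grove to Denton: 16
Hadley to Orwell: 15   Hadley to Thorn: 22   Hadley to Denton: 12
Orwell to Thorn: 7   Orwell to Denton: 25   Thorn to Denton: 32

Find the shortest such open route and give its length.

There are 5! = 120 possible orderings.
Easton→Grove→Hadley→Orwell→Thorn→Denton: 21+4+15+7+32 = 79
Easton→Grove→Hadley→Orwell→Denton→Thorn: 21+4+15+25+32 = 97
Easton→Grove→Hadley→Thorn→Orwell→Denton: 21+4+22+7+25 = 79
Easton→Grove→Hadley→Thorn→Denton→Orwell: 21+4+22+32+25 = 104
Easton→Grove→Hadley→Denton→Orwell→Thorn: 21+4+12+25+7 = 69
Easton→Grove→Hadley→Denton→Thorn→Orwell: 21+4+12+32+7 = 76
Easton→Grove→Orwell→Hadley→Thorn→Denton: 21+19+15+22+32 = 109
Easton→Grove→Orwell→Hadley→Denton→Thorn: 21+19+15+12+32 = 99
Easton→Grove→Orwell→Thorn→Hadley→Denton: 21+19+7+22+12 = 81
Easton→Grove→Orwell→Thorn→Denton→Hadley: 21+19+7+32+12 = 91
Easton→Grove→Orwell→Denton→Hadley→Thorn: 21+19+25+12+22 = 99
Easton→Grove→Orwell→Denton→Thorn→Hadley: 21+19+25+32+22 = 119
Easton→Grove→Thorn→Hadley→Orwell→Denton: 21+26+22+15+25 = 109
Easton→Grove→Thorn→Hadley→Denton→Orwell: 21+26+22+12+25 = 106
… (106 more)
Easton→Denton→Grove→Hadley→Orwell→Thorn: 13+16+4+15+7 = 55  ← best
The minimum is 55.
One shortest path: Easton → Denton → Grove → Hadley → Orwell → Thorn.

Shortest open route: 55 miles.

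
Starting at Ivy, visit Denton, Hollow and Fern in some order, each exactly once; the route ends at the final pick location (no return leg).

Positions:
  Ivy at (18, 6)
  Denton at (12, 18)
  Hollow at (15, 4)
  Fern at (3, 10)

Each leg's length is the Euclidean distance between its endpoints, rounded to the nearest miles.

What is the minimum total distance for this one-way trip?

There are 3! = 6 possible orderings.
Ivy - Denton - Hollow - Fern: 13+14+13 = 40
Ivy - Denton - Fern - Hollow: 13+12+13 = 38
Ivy - Hollow - Denton - Fern: 4+14+12 = 30
Ivy - Hollow - Fern - Denton: 4+13+12 = 29
Ivy - Fern - Denton - Hollow: 16+12+14 = 42
Ivy - Fern - Hollow - Denton: 16+13+14 = 43
The minimum is 29.
One shortest path: Ivy → Hollow → Fern → Denton.

Shortest open route: 29 miles.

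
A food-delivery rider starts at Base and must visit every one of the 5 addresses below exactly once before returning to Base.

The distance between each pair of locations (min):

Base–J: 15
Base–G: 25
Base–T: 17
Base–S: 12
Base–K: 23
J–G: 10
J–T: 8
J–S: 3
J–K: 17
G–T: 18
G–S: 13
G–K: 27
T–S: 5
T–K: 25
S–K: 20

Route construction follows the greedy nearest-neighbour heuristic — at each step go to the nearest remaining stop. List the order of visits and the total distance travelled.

Base → [S:12 / J:15 / T:17 / K:23 / G:25] → S (12)
S → [J:3 / T:5 / G:13 / K:20] → J (3)
J → [T:8 / G:10 / K:17] → T (8)
T → [G:18 / K:25] → G (18)
G → [K:27] → K (27)
Return K→Base: 23.
Total = 12 + 3 + 8 + 18 + 27 + 23 = 91.

Nearest-neighbour total = 91 min; route Base → S → J → T → G → K → Base.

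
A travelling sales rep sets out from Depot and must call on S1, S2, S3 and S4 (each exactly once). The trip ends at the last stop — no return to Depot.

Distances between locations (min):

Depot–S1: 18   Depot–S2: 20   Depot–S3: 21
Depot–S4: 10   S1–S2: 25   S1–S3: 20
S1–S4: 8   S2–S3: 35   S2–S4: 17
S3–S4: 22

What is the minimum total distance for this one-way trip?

There are 4! = 24 possible orderings.
Depot - S1 - S2 - S3 - S4: 18+25+35+22 = 100
Depot - S1 - S2 - S4 - S3: 18+25+17+22 = 82
Depot - S1 - S3 - S2 - S4: 18+20+35+17 = 90
Depot - S1 - S3 - S4 - S2: 18+20+22+17 = 77
Depot - S1 - S4 - S2 - S3: 18+8+17+35 = 78
Depot - S1 - S4 - S3 - S2: 18+8+22+35 = 83
Depot - S2 - S1 - S3 - S4: 20+25+20+22 = 87
Depot - S2 - S1 - S4 - S3: 20+25+8+22 = 75
Depot - S2 - S3 - S1 - S4: 20+35+20+8 = 83
Depot - S2 - S3 - S4 - S1: 20+35+22+8 = 85
Depot - S2 - S4 - S1 - S3: 20+17+8+20 = 65
Depot - S2 - S4 - S3 - S1: 20+17+22+20 = 79
Depot - S3 - S1 - S2 - S4: 21+20+25+17 = 83
Depot - S3 - S1 - S4 - S2: 21+20+8+17 = 66
… (10 more)
The minimum is 65.
One shortest path: Depot → S2 → S4 → S1 → S3.

Shortest open route: 65 min.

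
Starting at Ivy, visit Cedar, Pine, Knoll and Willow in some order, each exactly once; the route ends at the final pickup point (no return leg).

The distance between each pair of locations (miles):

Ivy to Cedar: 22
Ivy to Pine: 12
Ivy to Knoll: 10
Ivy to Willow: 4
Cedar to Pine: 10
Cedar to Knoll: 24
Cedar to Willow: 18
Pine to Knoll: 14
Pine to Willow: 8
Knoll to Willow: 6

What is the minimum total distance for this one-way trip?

Shortest open route: 34 miles.

There are 4! = 24 possible orderings.
Ivy → Cedar → Pine → Knoll → Willow: 22+10+14+6 = 52
Ivy → Cedar → Pine → Willow → Knoll: 22+10+8+6 = 46
Ivy → Cedar → Knoll → Pine → Willow: 22+24+14+8 = 68
Ivy → Cedar → Knoll → Willow → Pine: 22+24+6+8 = 60
Ivy → Cedar → Willow → Pine → Knoll: 22+18+8+14 = 62
Ivy → Cedar → Willow → Knoll → Pine: 22+18+6+14 = 60
Ivy → Pine → Cedar → Knoll → Willow: 12+10+24+6 = 52
Ivy → Pine → Cedar → Willow → Knoll: 12+10+18+6 = 46
Ivy → Pine → Knoll → Cedar → Willow: 12+14+24+18 = 68
Ivy → Pine → Knoll → Willow → Cedar: 12+14+6+18 = 50
Ivy → Pine → Willow → Cedar → Knoll: 12+8+18+24 = 62
Ivy → Pine → Willow → Knoll → Cedar: 12+8+6+24 = 50
Ivy → Knoll → Cedar → Pine → Willow: 10+24+10+8 = 52
Ivy → Knoll → Cedar → Willow → Pine: 10+24+18+8 = 60
… (10 more)
Ivy → Knoll → Willow → Pine → Cedar: 10+6+8+10 = 34  ← best
The minimum is 34.
One shortest path: Ivy → Knoll → Willow → Pine → Cedar.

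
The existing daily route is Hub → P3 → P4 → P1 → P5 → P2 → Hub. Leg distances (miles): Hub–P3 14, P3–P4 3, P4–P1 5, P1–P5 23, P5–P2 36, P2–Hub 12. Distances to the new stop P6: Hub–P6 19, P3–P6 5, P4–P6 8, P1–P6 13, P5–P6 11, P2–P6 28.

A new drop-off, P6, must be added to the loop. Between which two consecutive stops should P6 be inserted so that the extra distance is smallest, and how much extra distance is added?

Minimum extra distance: 1 miles, inserting P6 between P1 and P5.

Insertion cost between consecutive stops i–j is d(i,P6) + d(P6,j) − d(i,j):
  between Hub and P3: 19 + 5 − 14 = 10
  between P3 and P4: 5 + 8 − 3 = 10
  between P4 and P1: 8 + 13 − 5 = 16
  between P1 and P5: 13 + 11 − 23 = 1
  between P5 and P2: 11 + 28 − 36 = 3
  between P2 and Hub: 28 + 19 − 12 = 35
Cheapest insertion is between P1 and P5, adding 1.
New total = 93 + 1 = 94.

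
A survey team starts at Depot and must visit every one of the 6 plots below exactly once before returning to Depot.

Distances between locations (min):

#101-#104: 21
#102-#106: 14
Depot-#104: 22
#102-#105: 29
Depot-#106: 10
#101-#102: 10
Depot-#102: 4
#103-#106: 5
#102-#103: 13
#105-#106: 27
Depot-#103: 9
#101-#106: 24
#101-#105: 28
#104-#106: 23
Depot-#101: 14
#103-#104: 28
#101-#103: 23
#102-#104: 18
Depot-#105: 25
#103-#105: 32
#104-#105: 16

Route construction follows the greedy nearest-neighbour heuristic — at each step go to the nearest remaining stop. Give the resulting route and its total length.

At Depot the remaining stops are #102 4, #103 9, #106 10, #101 14, #104 22, #105 25; go to #102.
At #102 the remaining stops are #101 10, #103 13, #106 14, #104 18, #105 29; go to #101.
At #101 the remaining stops are #104 21, #103 23, #106 24, #105 28; go to #104.
At #104 the remaining stops are #105 16, #106 23, #103 28; go to #105.
At #105 the remaining stops are #106 27, #103 32; go to #106.
At #106 the remaining stops are #103 5; go to #103.
Return #103→Depot: 9.
Total = 4 + 10 + 21 + 16 + 27 + 5 + 9 = 92.

Total distance 92 min via the nearest-neighbour route Depot → #102 → #101 → #104 → #105 → #106 → #103 → Depot.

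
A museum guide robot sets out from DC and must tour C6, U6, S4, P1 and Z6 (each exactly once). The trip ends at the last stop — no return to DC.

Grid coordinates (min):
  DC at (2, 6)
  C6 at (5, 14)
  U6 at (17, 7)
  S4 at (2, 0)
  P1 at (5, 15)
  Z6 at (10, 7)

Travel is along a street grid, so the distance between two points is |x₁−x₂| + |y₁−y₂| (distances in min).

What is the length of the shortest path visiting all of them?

There are 5! = 120 possible orderings.
DC→C6→U6→S4→P1→Z6: 11+19+22+18+13 = 83
DC→C6→U6→S4→Z6→P1: 11+19+22+15+13 = 80
DC→C6→U6→P1→S4→Z6: 11+19+20+18+15 = 83
DC→C6→U6→P1→Z6→S4: 11+19+20+13+15 = 78
DC→C6→U6→Z6→S4→P1: 11+19+7+15+18 = 70
DC→C6→U6→Z6→P1→S4: 11+19+7+13+18 = 68
DC→C6→S4→U6→P1→Z6: 11+17+22+20+13 = 83
DC→C6→S4→U6→Z6→P1: 11+17+22+7+13 = 70
DC→C6→S4→P1→U6→Z6: 11+17+18+20+7 = 73
DC→C6→S4→P1→Z6→U6: 11+17+18+13+7 = 66
DC→C6→S4→Z6→U6→P1: 11+17+15+7+20 = 70
DC→C6→S4→Z6→P1→U6: 11+17+15+13+20 = 76
DC→C6→P1→U6→S4→Z6: 11+1+20+22+15 = 69
DC→C6→P1→U6→Z6→S4: 11+1+20+7+15 = 54
… (106 more)
DC→S4→C6→P1→Z6→U6: 6+17+1+13+7 = 44  ← best
The minimum is 44.
One shortest path: DC → S4 → C6 → P1 → Z6 → U6.

Shortest open route: 44 min.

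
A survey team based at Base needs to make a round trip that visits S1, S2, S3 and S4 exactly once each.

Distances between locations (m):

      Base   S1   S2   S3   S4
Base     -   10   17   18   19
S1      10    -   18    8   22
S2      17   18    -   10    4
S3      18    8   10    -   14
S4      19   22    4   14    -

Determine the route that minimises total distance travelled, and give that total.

Shortest round trip = 51 m.

Base→S1→S2→S3→S4→Base: 10+18+10+14+19 = 71
Base→S1→S2→S4→S3→Base: 10+18+4+14+18 = 64
Base→S1→S3→S2→S4→Base: 10+8+10+4+19 = 51
Base→S1→S3→S4→S2→Base: 10+8+14+4+17 = 53
Base→S1→S4→S2→S3→Base: 10+22+4+10+18 = 64
Base→S1→S4→S3→S2→Base: 10+22+14+10+17 = 73
Base→S2→S1→S3→S4→Base: 17+18+8+14+19 = 76
Base→S2→S1→S4→S3→Base: 17+18+22+14+18 = 89
Base→S2→S3→S1→S4→Base: 17+10+8+22+19 = 76
Base→S2→S4→S1→S3→Base: 17+4+22+8+18 = 69
Base→S3→S1→S2→S4→Base: 18+8+18+4+19 = 67
Base→S3→S2→S1→S4→Base: 18+10+18+22+19 = 87
The minimum is 51.
One optimal route: Base → S1 → S3 → S2 → S4 → Base (or its reverse).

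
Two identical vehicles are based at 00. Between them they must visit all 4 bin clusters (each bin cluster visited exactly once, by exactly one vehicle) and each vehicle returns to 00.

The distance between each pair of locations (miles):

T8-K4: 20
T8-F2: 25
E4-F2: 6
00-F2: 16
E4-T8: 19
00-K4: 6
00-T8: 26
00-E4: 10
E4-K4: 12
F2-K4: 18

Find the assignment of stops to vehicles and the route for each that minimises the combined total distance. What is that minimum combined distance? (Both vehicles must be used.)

79 miles — the smallest possible combined total.

There are 2^3 − 1 = 7 ways to divide the 4 stops into two non-empty groups. For each, the best each vehicle can do is its own shortest tour through its group:
  {E4} + {T8, F2, K4}: 20 + 67 = 87
  {T8} + {E4, F2, K4}: 52 + 40 = 92
  {E4, T8} + {F2, K4}: 55 + 40 = 95
  {F2} + {E4, T8, K4}: 32 + 55 = 87
  {E4, F2} + {T8, K4}: 32 + 52 = 84
  {T8, F2} + {E4, K4}: 67 + 28 = 95
  … (7 splits in total)
  {E4, T8, F2} + {K4}: 67 + 12 = 79  ← best
Best: vehicle 1 00 → E4 → F2 → T8 → 00 = 67; vehicle 2 00 → K4 → 00 = 12; combined 79.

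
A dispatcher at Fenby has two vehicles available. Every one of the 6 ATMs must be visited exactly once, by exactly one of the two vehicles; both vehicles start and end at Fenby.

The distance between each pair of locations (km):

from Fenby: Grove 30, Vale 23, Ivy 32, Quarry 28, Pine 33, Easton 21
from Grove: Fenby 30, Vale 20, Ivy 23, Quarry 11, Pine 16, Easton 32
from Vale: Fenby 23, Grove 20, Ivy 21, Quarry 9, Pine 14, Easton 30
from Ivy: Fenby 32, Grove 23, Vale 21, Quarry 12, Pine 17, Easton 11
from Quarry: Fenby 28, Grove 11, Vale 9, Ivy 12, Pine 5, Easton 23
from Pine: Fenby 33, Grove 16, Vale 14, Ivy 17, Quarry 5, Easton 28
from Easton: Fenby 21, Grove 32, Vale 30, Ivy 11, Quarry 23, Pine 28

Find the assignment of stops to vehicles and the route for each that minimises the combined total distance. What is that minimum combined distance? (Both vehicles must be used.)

Minimum combined distance: 141 km.

There are 2^5 − 1 = 31 ways to divide the 6 stops into two non-empty groups. For each, the best each vehicle can do is its own shortest tour through its group:
  {Grove} + {Vale, Ivy, Quarry, Pine, Easton}: 60 + 86 = 146
  {Vale} + {Grove, Ivy, Quarry, Pine, Easton}: 46 + 95 = 141
  {Grove, Vale} + {Ivy, Quarry, Pine, Easton}: 73 + 82 = 155
  {Ivy} + {Grove, Vale, Quarry, Pine, Easton}: 64 + 106 = 170
  {Grove, Ivy} + {Vale, Quarry, Pine, Easton}: 85 + 86 = 171
  {Vale, Ivy} + {Grove, Quarry, Pine, Easton}: 76 + 95 = 171
  … (31 splits in total)
Best: vehicle 1 Fenby → Vale → Fenby = 46; vehicle 2 Fenby → Grove → Quarry → Pine → Ivy → Easton → Fenby = 95; combined 141.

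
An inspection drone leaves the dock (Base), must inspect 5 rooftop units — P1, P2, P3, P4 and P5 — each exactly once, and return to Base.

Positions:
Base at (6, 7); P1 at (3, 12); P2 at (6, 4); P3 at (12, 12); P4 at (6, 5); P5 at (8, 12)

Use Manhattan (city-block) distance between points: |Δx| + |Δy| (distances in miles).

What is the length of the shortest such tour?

There are 60 distinct closed tours to check (reversals are equivalent).
Base → P1 → P2 → P3 → P4 → P5 → Base: 8+11+14+13+9+7 = 62
Base → P1 → P2 → P3 → P5 → P4 → Base: 8+11+14+4+9+2 = 48
Base → P1 → P2 → P4 → P3 → P5 → Base: 8+11+1+13+4+7 = 44
Base → P1 → P2 → P4 → P5 → P3 → Base: 8+11+1+9+4+11 = 44
Base → P1 → P2 → P5 → P3 → P4 → Base: 8+11+10+4+13+2 = 48
Base → P1 → P2 → P5 → P4 → P3 → Base: 8+11+10+9+13+11 = 62
Base → P1 → P3 → P2 → P4 → P5 → Base: 8+9+14+1+9+7 = 48
Base → P1 → P3 → P2 → P5 → P4 → Base: 8+9+14+10+9+2 = 52
Base → P1 → P3 → P4 → P2 → P5 → Base: 8+9+13+1+10+7 = 48
Base → P1 → P3 → P4 → P5 → P2 → Base: 8+9+13+9+10+3 = 52
Base → P1 → P3 → P5 → P2 → P4 → Base: 8+9+4+10+1+2 = 34
Base → P1 → P3 → P5 → P4 → P2 → Base: 8+9+4+9+1+3 = 34
Base → P1 → P4 → P2 → P3 → P5 → Base: 8+10+1+14+4+7 = 44
Base → P1 → P4 → P2 → P5 → P3 → Base: 8+10+1+10+4+11 = 44
… (46 more)
The minimum is 34.
One optimal route: Base → P1 → P3 → P5 → P2 → P4 → Base (or its reverse).

Minimum total distance: 34 miles.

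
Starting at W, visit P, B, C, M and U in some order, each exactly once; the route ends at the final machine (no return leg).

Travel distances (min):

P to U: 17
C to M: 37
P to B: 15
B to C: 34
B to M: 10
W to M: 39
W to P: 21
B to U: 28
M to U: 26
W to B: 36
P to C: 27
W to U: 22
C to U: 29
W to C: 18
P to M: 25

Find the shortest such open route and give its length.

There are 5! = 120 possible orderings.
W→P→B→C→M→U: 21+15+34+37+26 = 133
W→P→B→C→U→M: 21+15+34+29+26 = 125
W→P→B→M→C→U: 21+15+10+37+29 = 112
W→P→B→M→U→C: 21+15+10+26+29 = 101
W→P→B→U→C→M: 21+15+28+29+37 = 130
W→P→B→U→M→C: 21+15+28+26+37 = 127
W→P→C→B→M→U: 21+27+34+10+26 = 118
W→P→C→B→U→M: 21+27+34+28+26 = 136
W→P→C→M→B→U: 21+27+37+10+28 = 123
W→P→C→M→U→B: 21+27+37+26+28 = 139
W→P→C→U→B→M: 21+27+29+28+10 = 115
W→P→C→U→M→B: 21+27+29+26+10 = 113
W→P→M→B→C→U: 21+25+10+34+29 = 119
W→P→M→B→U→C: 21+25+10+28+29 = 113
… (106 more)
W→C→U→P→B→M: 18+29+17+15+10 = 89  ← best
The minimum is 89.
One shortest path: W → C → U → P → B → M.

Minimum one-way distance = 89 min.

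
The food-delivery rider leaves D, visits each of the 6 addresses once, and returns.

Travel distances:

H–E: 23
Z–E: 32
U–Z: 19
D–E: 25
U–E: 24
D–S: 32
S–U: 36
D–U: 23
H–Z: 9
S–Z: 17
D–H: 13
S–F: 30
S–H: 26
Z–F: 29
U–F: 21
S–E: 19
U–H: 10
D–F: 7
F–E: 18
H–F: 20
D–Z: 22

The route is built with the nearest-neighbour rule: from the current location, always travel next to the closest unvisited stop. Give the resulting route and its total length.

103 along D → F → E → S → Z → H → U → D.

At D the remaining stops are F 7, H 13, Z 22, U 23, E 25, S 32; go to F.
At F the remaining stops are E 18, H 20, U 21, Z 29, S 30; go to E.
At E the remaining stops are S 19, H 23, U 24, Z 32; go to S.
At S the remaining stops are Z 17, H 26, U 36; go to Z.
At Z the remaining stops are H 9, U 19; go to H.
At H the remaining stops are U 10; go to U.
Return U→D: 23.
Total = 7 + 18 + 19 + 17 + 9 + 10 + 23 = 103.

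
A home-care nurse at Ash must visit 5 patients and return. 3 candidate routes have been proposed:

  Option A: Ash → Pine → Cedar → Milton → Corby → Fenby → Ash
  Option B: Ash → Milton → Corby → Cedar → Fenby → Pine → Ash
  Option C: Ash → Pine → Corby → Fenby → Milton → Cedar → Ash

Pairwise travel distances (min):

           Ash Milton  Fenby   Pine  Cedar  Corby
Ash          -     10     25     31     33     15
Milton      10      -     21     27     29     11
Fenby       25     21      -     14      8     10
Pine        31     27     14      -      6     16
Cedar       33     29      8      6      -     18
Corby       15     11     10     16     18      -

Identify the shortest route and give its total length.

92 min — Option B is the shortest.

Option A: 31 + 6 + 29 + 11 + 10 + 25 = 112
Option B: 10 + 11 + 18 + 8 + 14 + 31 = 92
Option C: 31 + 16 + 10 + 21 + 29 + 33 = 140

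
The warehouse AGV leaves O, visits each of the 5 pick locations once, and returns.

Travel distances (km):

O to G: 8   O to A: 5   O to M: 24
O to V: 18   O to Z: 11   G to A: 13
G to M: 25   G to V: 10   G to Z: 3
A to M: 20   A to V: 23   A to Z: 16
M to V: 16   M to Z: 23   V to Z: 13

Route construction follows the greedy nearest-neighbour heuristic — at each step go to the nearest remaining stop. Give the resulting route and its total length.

At O the remaining stops are A 5, G 8, Z 11, V 18, M 24; go to A.
At A the remaining stops are G 13, Z 16, M 20, V 23; go to G.
At G the remaining stops are Z 3, V 10, M 25; go to Z.
At Z the remaining stops are V 13, M 23; go to V.
At V the remaining stops are M 16; go to M.
Return M→O: 24.
Total = 5 + 13 + 3 + 13 + 16 + 24 = 74.

Total distance 74 km via the nearest-neighbour route O → A → G → Z → V → M → O.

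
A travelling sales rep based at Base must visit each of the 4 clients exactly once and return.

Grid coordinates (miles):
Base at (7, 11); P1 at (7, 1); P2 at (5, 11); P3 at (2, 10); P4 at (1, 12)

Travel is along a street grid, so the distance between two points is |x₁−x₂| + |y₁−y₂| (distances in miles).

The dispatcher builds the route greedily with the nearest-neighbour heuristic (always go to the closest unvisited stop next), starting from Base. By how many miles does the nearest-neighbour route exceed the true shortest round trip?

Base: P2=2, P3=6, P4=7, P1=10 ⇒ P2
P2: P3=4, P4=5, P1=12 ⇒ P3
P3: P4=3, P1=14 ⇒ P4
P4: P1=17 ⇒ P1
NN route Base → P2 → P3 → P4 → P1 → Base costs 36.
Optimal: Base → P1 → P3 → P4 → P2 → Base costs 34 (by enumerating all 12 distinct tours).
Excess = 36 − 34 = 2.

Excess over optimum: 2 miles.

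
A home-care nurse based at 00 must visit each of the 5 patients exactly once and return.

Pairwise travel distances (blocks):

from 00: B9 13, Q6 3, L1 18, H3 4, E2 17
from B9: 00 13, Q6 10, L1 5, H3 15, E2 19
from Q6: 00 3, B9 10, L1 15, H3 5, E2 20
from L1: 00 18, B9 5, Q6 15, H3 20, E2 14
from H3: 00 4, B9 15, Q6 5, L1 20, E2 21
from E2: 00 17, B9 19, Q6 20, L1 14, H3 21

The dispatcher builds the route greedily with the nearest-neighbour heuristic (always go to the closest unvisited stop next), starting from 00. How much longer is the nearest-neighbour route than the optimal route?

Excess over optimum: 4 blocks.

From 00: Q6=3, H3=4, B9=13, E2=17, L1=18 → choose Q6 (3).
From Q6: H3=5, B9=10, L1=15, E2=20 → choose H3 (5).
From H3: B9=15, L1=20, E2=21 → choose B9 (15).
From B9: L1=5, E2=19 → choose L1 (5).
From L1: E2=14 → choose E2 (14).
NN route 00 → Q6 → H3 → B9 → L1 → E2 → 00 costs 59.
Optimal: 00 → H3 → Q6 → B9 → L1 → E2 → 00 costs 55 (by enumerating all 60 distinct tours).
Excess = 59 − 55 = 4.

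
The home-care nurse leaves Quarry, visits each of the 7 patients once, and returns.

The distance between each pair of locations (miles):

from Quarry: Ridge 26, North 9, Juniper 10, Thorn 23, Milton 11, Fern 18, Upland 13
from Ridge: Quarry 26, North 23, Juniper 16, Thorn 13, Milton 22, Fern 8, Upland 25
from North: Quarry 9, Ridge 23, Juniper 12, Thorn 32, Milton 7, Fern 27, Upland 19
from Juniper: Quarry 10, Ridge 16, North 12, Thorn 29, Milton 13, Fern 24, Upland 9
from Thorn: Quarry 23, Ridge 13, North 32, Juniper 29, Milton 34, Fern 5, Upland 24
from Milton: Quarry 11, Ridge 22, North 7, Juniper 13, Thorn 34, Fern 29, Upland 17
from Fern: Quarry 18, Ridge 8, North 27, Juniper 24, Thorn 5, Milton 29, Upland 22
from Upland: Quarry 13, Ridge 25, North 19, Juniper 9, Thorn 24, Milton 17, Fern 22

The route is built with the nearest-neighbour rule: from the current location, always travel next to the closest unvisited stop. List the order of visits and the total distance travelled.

Total distance 104 miles via the nearest-neighbour route Quarry → North → Milton → Juniper → Upland → Fern → Thorn → Ridge → Quarry.

From Quarry: distances to unvisited — North=9, Juniper=10, Milton=11, Upland=13, Fern=18, Thorn=23, Ridge=26. Nearest is North (9).
From North: distances to unvisited — Milton=7, Juniper=12, Upland=19, Ridge=23, Fern=27, Thorn=32. Nearest is Milton (7).
From Milton: distances to unvisited — Juniper=13, Upland=17, Ridge=22, Fern=29, Thorn=34. Nearest is Juniper (13).
From Juniper: distances to unvisited — Upland=9, Ridge=16, Fern=24, Thorn=29. Nearest is Upland (9).
From Upland: distances to unvisited — Fern=22, Thorn=24, Ridge=25. Nearest is Fern (22).
From Fern: distances to unvisited — Thorn=5, Ridge=8. Nearest is Thorn (5).
From Thorn: distances to unvisited — Ridge=13. Nearest is Ridge (13).
Return Ridge→Quarry: 26.
Total = 9 + 7 + 13 + 9 + 22 + 5 + 13 + 26 = 104.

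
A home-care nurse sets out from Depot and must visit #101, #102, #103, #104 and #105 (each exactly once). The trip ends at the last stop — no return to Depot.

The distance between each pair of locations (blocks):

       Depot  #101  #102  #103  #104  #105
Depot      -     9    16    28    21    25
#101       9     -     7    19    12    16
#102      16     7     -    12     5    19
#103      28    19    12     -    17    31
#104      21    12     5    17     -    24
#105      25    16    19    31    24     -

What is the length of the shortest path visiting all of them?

There are 5! = 120 possible orderings.
Depot → #101 → #102 → #103 → #104 → #105: 9+7+12+17+24 = 69
Depot → #101 → #102 → #103 → #105 → #104: 9+7+12+31+24 = 83
Depot → #101 → #102 → #104 → #103 → #105: 9+7+5+17+31 = 69
Depot → #101 → #102 → #104 → #105 → #103: 9+7+5+24+31 = 76
Depot → #101 → #102 → #105 → #103 → #104: 9+7+19+31+17 = 83
Depot → #101 → #102 → #105 → #104 → #103: 9+7+19+24+17 = 76
Depot → #101 → #103 → #102 → #104 → #105: 9+19+12+5+24 = 69
Depot → #101 → #103 → #102 → #105 → #104: 9+19+12+19+24 = 83
Depot → #101 → #103 → #104 → #102 → #105: 9+19+17+5+19 = 69
Depot → #101 → #103 → #104 → #105 → #102: 9+19+17+24+19 = 88
Depot → #101 → #103 → #105 → #102 → #104: 9+19+31+19+5 = 83
Depot → #101 → #103 → #105 → #104 → #102: 9+19+31+24+5 = 88
Depot → #101 → #104 → #102 → #103 → #105: 9+12+5+12+31 = 69
Depot → #101 → #104 → #102 → #105 → #103: 9+12+5+19+31 = 76
… (106 more)
Depot → #101 → #105 → #102 → #104 → #103: 9+16+19+5+17 = 66  ← best
The minimum is 66.
One shortest path: Depot → #101 → #105 → #102 → #104 → #103.

Shortest open route: 66 blocks.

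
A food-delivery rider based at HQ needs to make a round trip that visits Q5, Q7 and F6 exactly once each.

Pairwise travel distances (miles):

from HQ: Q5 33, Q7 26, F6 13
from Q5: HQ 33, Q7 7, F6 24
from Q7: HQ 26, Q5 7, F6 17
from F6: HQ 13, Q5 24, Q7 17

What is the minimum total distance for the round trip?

70 miles — the shortest possible round trip.

There are 3 distinct closed tours to check (reversals are equivalent).
HQ → Q5 → Q7 → F6 → HQ: 33+7+17+13 = 70
HQ → Q5 → F6 → Q7 → HQ: 33+24+17+26 = 100
HQ → Q7 → Q5 → F6 → HQ: 26+7+24+13 = 70
The minimum is 70.
One optimal route: HQ → Q5 → Q7 → F6 → HQ (or its reverse).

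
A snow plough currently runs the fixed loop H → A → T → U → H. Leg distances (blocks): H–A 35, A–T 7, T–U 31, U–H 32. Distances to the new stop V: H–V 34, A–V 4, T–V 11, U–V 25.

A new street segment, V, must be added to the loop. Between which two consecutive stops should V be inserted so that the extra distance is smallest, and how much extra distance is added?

Insertion cost between consecutive stops i–j is d(i,V) + d(V,j) − d(i,j):
  between H and A: 34 + 4 − 35 = 3
  between A and T: 4 + 11 − 7 = 8
  between T and U: 11 + 25 − 31 = 5
  between U and H: 25 + 34 − 32 = 27
Cheapest insertion is between H and A, adding 3.
New total = 105 + 3 = 108.

+3 blocks — insert V between H and A.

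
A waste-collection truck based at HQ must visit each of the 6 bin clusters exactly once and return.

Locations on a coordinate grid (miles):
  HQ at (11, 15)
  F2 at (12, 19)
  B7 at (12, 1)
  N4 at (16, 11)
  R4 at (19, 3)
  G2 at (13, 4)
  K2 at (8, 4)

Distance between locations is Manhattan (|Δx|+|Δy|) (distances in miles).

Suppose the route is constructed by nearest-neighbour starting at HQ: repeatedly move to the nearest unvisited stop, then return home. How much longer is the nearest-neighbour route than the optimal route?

From HQ: F2=5, N4=9, G2=13, K2=14, B7=15, R4=20 → choose F2 (5).
From F2: N4=12, G2=16, B7=18, K2=19, R4=23 → choose N4 (12).
From N4: G2=10, R4=11, B7=14, K2=15 → choose G2 (10).
From G2: B7=4, K2=5, R4=7 → choose B7 (4).
From B7: K2=7, R4=9 → choose K2 (7).
From K2: R4=12 → choose R4 (12).
NN route HQ → F2 → N4 → G2 → B7 → K2 → R4 → HQ costs 70.
Optimal: HQ → F2 → N4 → R4 → B7 → G2 → K2 → HQ costs 60 (by enumerating all 360 distinct tours).
Excess = 70 − 60 = 10.

The nearest-neighbour route is 10 miles longer than optimal.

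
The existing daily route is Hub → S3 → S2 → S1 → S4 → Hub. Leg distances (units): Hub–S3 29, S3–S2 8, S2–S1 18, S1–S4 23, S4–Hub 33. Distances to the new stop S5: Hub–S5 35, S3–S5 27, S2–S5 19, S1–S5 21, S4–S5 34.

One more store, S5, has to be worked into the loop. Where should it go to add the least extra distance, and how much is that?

Insertion cost between consecutive stops i–j is d(i,S5) + d(S5,j) − d(i,j):
  between Hub and S3: 35 + 27 − 29 = 33
  between S3 and S2: 27 + 19 − 8 = 38
  between S2 and S1: 19 + 21 − 18 = 22
  between S1 and S4: 21 + 34 − 23 = 32
  between S4 and Hub: 34 + 35 − 33 = 36
Cheapest insertion is between S2 and S1, adding 22.
New total = 111 + 22 = 133.

Adding 22 by placing S5 on the S2–S1 leg.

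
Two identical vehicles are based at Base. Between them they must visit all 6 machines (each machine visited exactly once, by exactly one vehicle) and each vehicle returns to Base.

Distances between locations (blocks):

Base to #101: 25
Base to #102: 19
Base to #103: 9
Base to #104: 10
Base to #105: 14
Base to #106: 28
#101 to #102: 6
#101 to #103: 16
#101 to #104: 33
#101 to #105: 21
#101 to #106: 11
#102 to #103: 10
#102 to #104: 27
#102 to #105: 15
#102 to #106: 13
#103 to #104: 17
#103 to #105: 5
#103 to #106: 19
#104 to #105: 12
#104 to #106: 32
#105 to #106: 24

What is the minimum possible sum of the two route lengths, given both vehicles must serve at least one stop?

94 blocks — the smallest possible combined total.

There are 2^5 − 1 = 31 ways to divide the 6 stops into two non-empty groups. For each, the best each vehicle can do is its own shortest tour through its group:
  {#101} + {#102, #103, #104, #105, #106}: 50 + 78 = 128
  {#102} + {#101, #103, #104, #105, #106}: 38 + 82 = 120
  {#101, #102} + {#103, #104, #105, #106}: 50 + 74 = 124
  {#103} + {#101, #102, #104, #105, #106}: 18 + 82 = 100
  {#101, #103} + {#102, #104, #105, #106}: 50 + 78 = 128
  {#102, #103} + {#101, #104, #105, #106}: 38 + 82 = 120
  … (31 splits in total)
  {#104} + {#101, #102, #103, #105, #106}: 20 + 74 = 94  ← best
Best: vehicle 1 Base → #104 → Base = 20; vehicle 2 Base → #102 → #101 → #106 → #103 → #105 → Base = 74; combined 94.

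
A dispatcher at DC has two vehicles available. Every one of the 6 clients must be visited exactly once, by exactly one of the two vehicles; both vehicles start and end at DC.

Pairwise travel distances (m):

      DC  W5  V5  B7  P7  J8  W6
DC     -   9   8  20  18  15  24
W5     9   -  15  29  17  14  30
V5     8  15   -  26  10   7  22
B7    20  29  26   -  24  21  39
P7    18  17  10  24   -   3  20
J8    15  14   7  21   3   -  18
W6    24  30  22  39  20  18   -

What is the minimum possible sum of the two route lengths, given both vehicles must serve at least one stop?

There are 2^5 − 1 = 31 ways to divide the 6 stops into two non-empty groups. For each, the best each vehicle can do is its own shortest tour through its group:
  {W5} + {V5, B7, P7, J8, W6}: 18 + 94 = 112
  {V5} + {W5, B7, P7, J8, W6}: 16 + 103 = 119
  {W5, V5} + {B7, P7, J8, W6}: 32 + 88 = 120
  {B7} + {W5, V5, P7, J8, W6}: 40 + 76 = 116
  {W5, B7} + {V5, P7, J8, W6}: 58 + 62 = 120
  {V5, B7} + {W5, P7, J8, W6}: 54 + 70 = 124
  … (31 splits in total)
Best: vehicle 1 DC → W5 → DC = 18; vehicle 2 DC → V5 → W6 → P7 → J8 → B7 → DC = 94; combined 112.

Minimum combined distance: 112 m.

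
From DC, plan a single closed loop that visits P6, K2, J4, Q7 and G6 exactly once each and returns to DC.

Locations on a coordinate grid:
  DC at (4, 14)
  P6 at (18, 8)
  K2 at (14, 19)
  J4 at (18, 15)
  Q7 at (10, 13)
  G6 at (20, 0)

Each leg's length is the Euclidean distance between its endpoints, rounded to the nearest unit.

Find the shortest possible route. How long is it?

There are 60 distinct closed tours to check (reversals are equivalent).
DC→P6→K2→J4→Q7→G6→DC: 15+12+6+8+16+21 = 78
DC→P6→K2→J4→G6→Q7→DC: 15+12+6+15+16+6 = 70
DC→P6→K2→Q7→J4→G6→DC: 15+12+7+8+15+21 = 78
DC→P6→K2→Q7→G6→J4→DC: 15+12+7+16+15+14 = 79
DC→P6→K2→G6→J4→Q7→DC: 15+12+20+15+8+6 = 76
DC→P6→K2→G6→Q7→J4→DC: 15+12+20+16+8+14 = 85
DC→P6→J4→K2→Q7→G6→DC: 15+7+6+7+16+21 = 72
DC→P6→J4→K2→G6→Q7→DC: 15+7+6+20+16+6 = 70
DC→P6→J4→Q7→K2→G6→DC: 15+7+8+7+20+21 = 78
DC→P6→J4→Q7→G6→K2→DC: 15+7+8+16+20+11 = 77
DC→P6→J4→G6→K2→Q7→DC: 15+7+15+20+7+6 = 70
DC→P6→J4→G6→Q7→K2→DC: 15+7+15+16+7+11 = 71
DC→P6→Q7→K2→J4→G6→DC: 15+9+7+6+15+21 = 73
DC→P6→Q7→K2→G6→J4→DC: 15+9+7+20+15+14 = 80
… (46 more)
DC→K2→J4→P6→G6→Q7→DC: 11+6+7+8+16+6 = 54  ← best
The minimum is 54.
One optimal route: DC → K2 → J4 → P6 → G6 → Q7 → DC (or its reverse).

54 — the shortest possible round trip.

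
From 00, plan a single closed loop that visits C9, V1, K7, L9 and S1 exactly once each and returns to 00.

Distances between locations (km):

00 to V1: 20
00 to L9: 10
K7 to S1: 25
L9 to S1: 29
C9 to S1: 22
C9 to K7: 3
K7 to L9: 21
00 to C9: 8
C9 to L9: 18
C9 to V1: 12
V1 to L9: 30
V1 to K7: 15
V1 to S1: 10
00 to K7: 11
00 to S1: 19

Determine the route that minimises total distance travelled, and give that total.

With 5 stops there are 5!/2 = 60 distinct round trips (a route and its reverse cost the same).
00-C9-V1-K7-L9-S1-00: 8+12+15+21+29+19 = 104
00-C9-V1-K7-S1-L9-00: 8+12+15+25+29+10 = 99
00-C9-V1-L9-K7-S1-00: 8+12+30+21+25+19 = 115
00-C9-V1-L9-S1-K7-00: 8+12+30+29+25+11 = 115
00-C9-V1-S1-K7-L9-00: 8+12+10+25+21+10 = 86
00-C9-V1-S1-L9-K7-00: 8+12+10+29+21+11 = 91
00-C9-K7-V1-L9-S1-00: 8+3+15+30+29+19 = 104
00-C9-K7-V1-S1-L9-00: 8+3+15+10+29+10 = 75
00-C9-K7-L9-V1-S1-00: 8+3+21+30+10+19 = 91
00-C9-K7-L9-S1-V1-00: 8+3+21+29+10+20 = 91
00-C9-K7-S1-V1-L9-00: 8+3+25+10+30+10 = 86
00-C9-K7-S1-L9-V1-00: 8+3+25+29+30+20 = 115
00-C9-L9-V1-K7-S1-00: 8+18+30+15+25+19 = 115
00-C9-L9-V1-S1-K7-00: 8+18+30+10+25+11 = 102
… (46 more)
The minimum is 75.
One optimal route: 00 → C9 → K7 → V1 → S1 → L9 → 00 (or its reverse).

Shortest round trip = 75 km.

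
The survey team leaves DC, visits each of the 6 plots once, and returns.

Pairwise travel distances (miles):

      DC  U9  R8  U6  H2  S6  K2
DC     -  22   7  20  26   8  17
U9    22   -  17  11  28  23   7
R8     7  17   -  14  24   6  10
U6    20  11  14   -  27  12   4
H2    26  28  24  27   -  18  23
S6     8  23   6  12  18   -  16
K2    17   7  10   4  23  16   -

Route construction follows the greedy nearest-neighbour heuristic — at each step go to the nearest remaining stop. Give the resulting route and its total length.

DC → [R8:7 / S6:8 / K2:17 / U6:20 / U9:22 / H2:26] → R8 (7)
R8 → [S6:6 / K2:10 / U6:14 / U9:17 / H2:24] → S6 (6)
S6 → [U6:12 / K2:16 / H2:18 / U9:23] → U6 (12)
U6 → [K2:4 / U9:11 / H2:27] → K2 (4)
K2 → [U9:7 / H2:23] → U9 (7)
U9 → [H2:28] → H2 (28)
Return H2→DC: 26.
Total = 7 + 6 + 12 + 4 + 7 + 28 + 26 = 90.

Total distance 90 miles via the nearest-neighbour route DC → R8 → S6 → U6 → K2 → U9 → H2 → DC.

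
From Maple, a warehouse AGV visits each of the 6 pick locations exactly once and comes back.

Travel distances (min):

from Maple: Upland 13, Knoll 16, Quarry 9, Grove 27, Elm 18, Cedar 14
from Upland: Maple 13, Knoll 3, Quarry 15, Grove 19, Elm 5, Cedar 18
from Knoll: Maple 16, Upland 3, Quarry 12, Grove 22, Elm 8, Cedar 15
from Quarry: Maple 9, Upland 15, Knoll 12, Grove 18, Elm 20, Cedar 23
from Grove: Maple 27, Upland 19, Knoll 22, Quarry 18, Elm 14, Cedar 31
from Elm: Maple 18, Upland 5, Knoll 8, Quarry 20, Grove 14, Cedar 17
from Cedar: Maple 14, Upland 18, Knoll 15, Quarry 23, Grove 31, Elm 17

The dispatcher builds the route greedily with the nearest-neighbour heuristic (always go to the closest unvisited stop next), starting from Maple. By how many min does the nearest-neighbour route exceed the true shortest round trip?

Excess over optimum: 10 min.

From Maple: Quarry=9, Upland=13, Cedar=14, Knoll=16, Elm=18, Grove=27 → choose Quarry (9).
From Quarry: Knoll=12, Upland=15, Grove=18, Elm=20, Cedar=23 → choose Knoll (12).
From Knoll: Upland=3, Elm=8, Cedar=15, Grove=22 → choose Upland (3).
From Upland: Elm=5, Cedar=18, Grove=19 → choose Elm (5).
From Elm: Grove=14, Cedar=17 → choose Grove (14).
From Grove: Cedar=31 → choose Cedar (31).
NN route Maple → Quarry → Knoll → Upland → Elm → Grove → Cedar → Maple costs 88.
Optimal: Maple → Quarry → Grove → Elm → Upland → Knoll → Cedar → Maple costs 78 (by enumerating all 360 distinct tours).
Excess = 88 − 78 = 10.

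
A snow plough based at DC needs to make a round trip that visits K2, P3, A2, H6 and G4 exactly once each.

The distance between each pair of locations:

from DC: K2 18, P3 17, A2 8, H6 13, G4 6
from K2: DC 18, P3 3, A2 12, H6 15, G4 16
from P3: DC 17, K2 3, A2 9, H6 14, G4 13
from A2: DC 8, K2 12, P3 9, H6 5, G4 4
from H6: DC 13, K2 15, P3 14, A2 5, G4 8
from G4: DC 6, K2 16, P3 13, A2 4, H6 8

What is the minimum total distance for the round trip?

With 5 stops there are 5!/2 = 60 distinct round trips (a route and its reverse cost the same).
DC→K2→P3→A2→H6→G4→DC: 18+3+9+5+8+6 = 49
DC→K2→P3→A2→G4→H6→DC: 18+3+9+4+8+13 = 55
DC→K2→P3→H6→A2→G4→DC: 18+3+14+5+4+6 = 50
DC→K2→P3→H6→G4→A2→DC: 18+3+14+8+4+8 = 55
DC→K2→P3→G4→A2→H6→DC: 18+3+13+4+5+13 = 56
DC→K2→P3→G4→H6→A2→DC: 18+3+13+8+5+8 = 55
DC→K2→A2→P3→H6→G4→DC: 18+12+9+14+8+6 = 67
DC→K2→A2→P3→G4→H6→DC: 18+12+9+13+8+13 = 73
DC→K2→A2→H6→P3→G4→DC: 18+12+5+14+13+6 = 68
DC→K2→A2→H6→G4→P3→DC: 18+12+5+8+13+17 = 73
DC→K2→A2→G4→P3→H6→DC: 18+12+4+13+14+13 = 74
DC→K2→A2→G4→H6→P3→DC: 18+12+4+8+14+17 = 73
DC→K2→H6→P3→A2→G4→DC: 18+15+14+9+4+6 = 66
DC→K2→H6→P3→G4→A2→DC: 18+15+14+13+4+8 = 72
… (46 more)
The minimum is 49.
One optimal route: DC → K2 → P3 → A2 → H6 → G4 → DC (or its reverse).

Minimum total distance: 49.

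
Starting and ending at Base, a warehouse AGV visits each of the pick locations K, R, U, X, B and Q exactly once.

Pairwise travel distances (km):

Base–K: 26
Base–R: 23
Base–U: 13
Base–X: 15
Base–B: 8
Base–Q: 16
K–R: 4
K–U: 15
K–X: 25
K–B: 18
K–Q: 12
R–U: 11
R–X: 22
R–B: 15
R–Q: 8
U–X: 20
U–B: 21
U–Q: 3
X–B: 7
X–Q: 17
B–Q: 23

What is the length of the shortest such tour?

68 km — the shortest possible round trip.

Base-K-R-U-X-B-Q-Base: 26+4+11+20+7+23+16 = 107
Base-K-R-U-X-Q-B-Base: 26+4+11+20+17+23+8 = 109
Base-K-R-U-B-X-Q-Base: 26+4+11+21+7+17+16 = 102
Base-K-R-U-B-Q-X-Base: 26+4+11+21+23+17+15 = 117
Base-K-R-U-Q-X-B-Base: 26+4+11+3+17+7+8 = 76
Base-K-R-U-Q-B-X-Base: 26+4+11+3+23+7+15 = 89
Base-K-R-X-U-B-Q-Base: 26+4+22+20+21+23+16 = 132
Base-K-R-X-U-Q-B-Base: 26+4+22+20+3+23+8 = 106
… (352 more)
Base-U-Q-R-K-X-B-Base: 13+3+8+4+25+7+8 = 68  ← best
The minimum is 68.
One optimal route: Base → U → Q → R → K → X → B → Base (or its reverse).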